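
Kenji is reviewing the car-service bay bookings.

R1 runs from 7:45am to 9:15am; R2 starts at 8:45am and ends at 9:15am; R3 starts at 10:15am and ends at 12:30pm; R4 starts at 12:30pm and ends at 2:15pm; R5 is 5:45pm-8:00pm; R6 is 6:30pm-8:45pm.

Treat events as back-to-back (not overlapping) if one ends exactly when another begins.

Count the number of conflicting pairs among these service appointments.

Check each pair: they overlap iff neither finishes before the other starts.
Sorted by start: R1, R2, R3, R4, R5, R6.
R2 starts before R1 ends → R1 and R2 overlap.
R3 starts after R1 ends; R1 is clear from here.
R3 starts after R2 ends; R2 is clear from here.
R4 starts exactly when R3 ends (back-to-back, no overlap); R3 is clear from here.
R5 starts after R4 ends; R4 is clear from here.
R6 starts before R5 ends → R5 and R6 overlap.
Overlapping pairs: R1 & R2, R5 & R6 — 2 in total.

2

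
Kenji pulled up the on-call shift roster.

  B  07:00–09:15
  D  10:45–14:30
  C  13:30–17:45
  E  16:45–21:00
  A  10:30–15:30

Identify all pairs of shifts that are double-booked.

A & C, A & D, C & D, C & E

Two intervals overlap when each starts before the other ends.
Sorted by start: B, A, D, C, E.
A starts after B ends — done with B.
D starts before A ends → A and D overlap.
C starts before A ends → A and C overlap.
E starts after A ends.
C starts before D ends → D and C overlap.
E starts after D ends.
E starts before C ends → C and E overlap.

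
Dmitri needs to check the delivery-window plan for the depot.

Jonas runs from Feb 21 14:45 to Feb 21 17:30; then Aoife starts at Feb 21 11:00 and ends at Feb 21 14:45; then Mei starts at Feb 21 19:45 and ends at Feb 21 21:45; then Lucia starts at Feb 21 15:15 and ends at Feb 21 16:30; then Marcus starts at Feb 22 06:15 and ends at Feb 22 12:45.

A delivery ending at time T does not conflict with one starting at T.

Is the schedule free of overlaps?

No

Sorted by start: Aoife, Jonas, Lucia, Mei, Marcus.
Jonas starts exactly when Aoife ends (back-to-back, no overlap); Aoife is clear from here.
Lucia starts before Jonas ends → Jonas and Lucia overlap.
That's a conflict, so the schedule is not conflict-free.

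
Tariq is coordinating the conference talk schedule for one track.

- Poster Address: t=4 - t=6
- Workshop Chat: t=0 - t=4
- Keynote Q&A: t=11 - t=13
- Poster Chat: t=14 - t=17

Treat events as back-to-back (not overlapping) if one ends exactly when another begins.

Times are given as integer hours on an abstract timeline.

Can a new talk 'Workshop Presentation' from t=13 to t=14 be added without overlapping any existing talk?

Workshop Chat: ends t=4 at or before Workshop Presentation starts t=13 → clear.
Poster Address: ends t=6 at or before Workshop Presentation starts t=13 → clear.
Keynote Q&A: ends t=13 at or before Workshop Presentation starts t=13 → clear.
Poster Chat: starts t=14 at or after Workshop Presentation ends t=14 → clear.

Yes — the slot is free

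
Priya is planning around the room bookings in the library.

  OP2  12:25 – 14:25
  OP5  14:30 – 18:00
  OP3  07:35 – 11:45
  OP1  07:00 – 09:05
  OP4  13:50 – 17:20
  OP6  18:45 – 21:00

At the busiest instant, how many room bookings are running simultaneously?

2

Sort all start/end points and keep a running count:
07:00 start OP1 → 1
07:35 start OP3 → 2
09:05 end OP1 → 1
11:45 end OP3 → 0
12:25 start OP2 → 1
13:50 start OP4 → 2
14:25 end OP2 → 1
14:30 start OP5 → 2
17:20 end OP4 → 1
18:00 end OP5 → 0
18:45 start OP6 → 1
21:00 end OP6 → 0
Peak is 2, at 07:35 (OP1, OP3).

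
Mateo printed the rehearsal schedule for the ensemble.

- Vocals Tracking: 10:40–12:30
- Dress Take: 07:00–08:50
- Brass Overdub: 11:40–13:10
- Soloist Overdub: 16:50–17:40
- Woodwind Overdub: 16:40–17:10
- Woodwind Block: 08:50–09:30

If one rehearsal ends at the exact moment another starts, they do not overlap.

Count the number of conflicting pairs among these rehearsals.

2

Sorted by start: Dress Take, Woodwind Block, Vocals Tracking, Brass Overdub, Woodwind Overdub, Soloist Overdub.
Woodwind Block starts exactly when Dress Take ends (back-to-back, no overlap); Dress Take is clear from here.
Vocals Tracking starts after Woodwind Block ends; Woodwind Block is clear from here.
Brass Overdub starts before Vocals Tracking ends → Vocals Tracking and Brass Overdub overlap.
Woodwind Overdub starts after Vocals Tracking ends; Vocals Tracking is clear from here.
Woodwind Overdub starts after Brass Overdub ends; Brass Overdub is clear from here.
Soloist Overdub starts before Woodwind Overdub ends → Woodwind Overdub and Soloist Overdub overlap.
Overlapping pairs: Brass Overdub & Vocals Tracking, Soloist Overdub & Woodwind Overdub — 2 in total.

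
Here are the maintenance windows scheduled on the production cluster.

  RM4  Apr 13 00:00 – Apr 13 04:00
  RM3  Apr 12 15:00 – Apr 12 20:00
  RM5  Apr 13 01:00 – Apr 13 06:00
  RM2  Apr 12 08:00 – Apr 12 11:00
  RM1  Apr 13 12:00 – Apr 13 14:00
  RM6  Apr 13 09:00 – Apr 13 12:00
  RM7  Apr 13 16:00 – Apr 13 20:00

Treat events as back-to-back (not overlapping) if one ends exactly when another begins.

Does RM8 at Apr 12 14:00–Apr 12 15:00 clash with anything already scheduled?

No — it doesn't clash with anything

RM2: ends Apr 12 11:00 at or before RM8 starts Apr 12 14:00 → clear.
RM3: starts Apr 12 15:00 at or after RM8 ends Apr 12 15:00 → clear.
RM4: starts Apr 13 00:00 at or after RM8 ends Apr 12 15:00 → clear.
RM5: starts Apr 13 01:00 at or after RM8 ends Apr 12 15:00 → clear.
RM6: starts Apr 13 09:00 at or after RM8 ends Apr 12 15:00 → clear.
RM1: starts Apr 13 12:00 at or after RM8 ends Apr 12 15:00 → clear.
RM7: starts Apr 13 16:00 at or after RM8 ends Apr 12 15:00 → clear.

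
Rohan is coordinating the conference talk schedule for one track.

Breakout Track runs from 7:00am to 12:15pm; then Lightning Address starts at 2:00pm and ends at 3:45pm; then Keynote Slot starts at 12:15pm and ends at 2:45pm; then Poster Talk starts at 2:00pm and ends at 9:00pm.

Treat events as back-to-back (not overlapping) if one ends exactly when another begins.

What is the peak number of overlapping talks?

3

Sort all start/end points and keep a running count:
7:00am start Breakout Track → 1
12:15pm end Breakout Track → 0
12:15pm start Keynote Slot → 1
2:00pm start Lightning Address → 2
2:00pm start Poster Talk → 3
2:45pm end Keynote Slot → 2
3:45pm end Lightning Address → 1
9:00pm end Poster Talk → 0
Peak is 3, at 2:00pm (Keynote Slot, Lightning Address, Poster Talk).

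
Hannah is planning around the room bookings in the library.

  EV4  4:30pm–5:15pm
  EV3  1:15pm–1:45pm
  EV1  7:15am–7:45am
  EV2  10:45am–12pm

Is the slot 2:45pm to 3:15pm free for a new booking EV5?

Yes — the slot is free

EV1: ends 7:45am at or before EV5 starts 2:45pm → clear.
EV2: ends 12pm at or before EV5 starts 2:45pm → clear.
EV3: ends 1:45pm at or before EV5 starts 2:45pm → clear.
EV4: starts 4:30pm at or after EV5 ends 3:15pm → clear.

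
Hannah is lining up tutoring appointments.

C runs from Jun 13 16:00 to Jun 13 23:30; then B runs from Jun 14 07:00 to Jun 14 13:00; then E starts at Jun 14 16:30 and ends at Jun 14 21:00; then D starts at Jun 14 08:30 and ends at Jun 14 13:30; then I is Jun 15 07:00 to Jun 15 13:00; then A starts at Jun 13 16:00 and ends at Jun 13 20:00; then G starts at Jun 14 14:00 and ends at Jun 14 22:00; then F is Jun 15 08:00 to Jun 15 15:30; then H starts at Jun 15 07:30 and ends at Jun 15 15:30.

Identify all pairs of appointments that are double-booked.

A & C, B & D, E & G, F & H, F & I, H & I

Check each pair: they overlap iff neither finishes before the other starts.
Sorted by start: A, C, B, D, G, E, I, H, F.
C starts before A ends → A and C overlap.
B starts after A ends — done with A.
B starts after C ends — done with C.
D starts before B ends → B and D overlap.
G starts after B ends — done with B.
G starts after D ends — done with D.
E starts before G ends → G and E overlap.
I starts after G ends — done with G.
I starts after E ends — done with E.
H starts before I ends → I and H overlap.
F starts before I ends → I and F overlap.
F starts before H ends → H and F overlap.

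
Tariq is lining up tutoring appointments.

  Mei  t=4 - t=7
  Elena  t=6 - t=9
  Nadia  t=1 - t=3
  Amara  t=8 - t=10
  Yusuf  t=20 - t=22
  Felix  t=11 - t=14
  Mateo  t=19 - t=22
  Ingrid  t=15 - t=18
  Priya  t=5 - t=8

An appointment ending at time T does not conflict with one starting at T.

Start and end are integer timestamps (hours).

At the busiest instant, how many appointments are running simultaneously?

Sweep the timeline, counting +1 at each start and −1 at each end (ends before starts at a tie):
t=1 start Nadia → 1
t=3 end Nadia → 0
t=4 start Mei → 1
t=5 start Priya → 2
t=6 start Elena → 3
t=7 end Mei → 2
t=8 end Priya → 1
t=8 start Amara → 2
t=9 end Elena → 1
t=10 end Amara → 0
t=11 start Felix → 1
t=14 end Felix → 0
t=15 start Ingrid → 1
t=18 end Ingrid → 0
t=19 start Mateo → 1
t=20 start Yusuf → 2
t=22 end Mateo → 1
t=22 end Yusuf → 0
Peak is 3, at t=6 (Elena, Mei, Priya).

3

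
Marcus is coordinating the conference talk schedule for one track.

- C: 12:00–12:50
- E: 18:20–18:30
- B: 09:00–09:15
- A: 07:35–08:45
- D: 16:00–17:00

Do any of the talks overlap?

Sorted by start: A, B, C, D, E.
B starts after A ends, so nothing later overlaps A either.
C starts after B ends, so nothing later overlaps B either.
D starts after C ends, so nothing later overlaps C either.
E starts after D ends.
Every pair is clear; the schedule has no overlaps.

No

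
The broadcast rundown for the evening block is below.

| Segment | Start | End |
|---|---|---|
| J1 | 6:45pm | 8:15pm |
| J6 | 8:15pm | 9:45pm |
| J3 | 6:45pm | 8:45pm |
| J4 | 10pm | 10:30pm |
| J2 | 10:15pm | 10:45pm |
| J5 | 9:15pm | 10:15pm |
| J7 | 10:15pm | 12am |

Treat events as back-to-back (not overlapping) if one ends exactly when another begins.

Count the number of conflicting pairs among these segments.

7

Check each pair: they overlap iff neither finishes before the other starts.
Sorted by start: J1, J3, J6, J5, J4, J2, J7.
J3 starts before J1 ends → J1 and J3 overlap.
J6 starts exactly when J1 ends (back-to-back, no overlap), so nothing later overlaps J1 either.
J6 starts before J3 ends → J3 and J6 overlap.
J5 starts after J3 ends, so nothing later overlaps J3 either.
J5 starts before J6 ends → J6 and J5 overlap.
J4 starts after J6 ends, so nothing later overlaps J6 either.
J4 starts before J5 ends → J5 and J4 overlap.
J2 starts exactly when J5 ends (back-to-back, no overlap), so nothing later overlaps J5 either.
J2 starts before J4 ends → J4 and J2 overlap.
J7 starts before J4 ends → J4 and J7 overlap.
J7 starts before J2 ends → J2 and J7 overlap.
Overlapping pairs: J1 & J3, J2 & J4, J2 & J7, J3 & J6, J4 & J5, J4 & J7, J5 & J6 — 7 in total.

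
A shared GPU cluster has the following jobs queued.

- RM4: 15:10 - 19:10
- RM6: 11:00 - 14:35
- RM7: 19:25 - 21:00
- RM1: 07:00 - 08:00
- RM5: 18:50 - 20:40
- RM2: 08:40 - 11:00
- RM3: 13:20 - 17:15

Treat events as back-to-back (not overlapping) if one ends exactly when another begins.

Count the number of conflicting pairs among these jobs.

Check each pair: they overlap iff neither finishes before the other starts.
Sorted by start: RM1, RM2, RM6, RM3, RM4, RM5, RM7.
RM2 starts after RM1 ends; RM1 is clear from here.
RM6 starts exactly when RM2 ends (back-to-back, no overlap); RM2 is clear from here.
RM3 starts before RM6 ends → RM6 and RM3 overlap.
RM4 starts after RM6 ends; RM6 is clear from here.
RM4 starts before RM3 ends → RM3 and RM4 overlap.
RM5 starts after RM3 ends; RM3 is clear from here.
RM5 starts before RM4 ends → RM4 and RM5 overlap.
RM7 starts after RM4 ends.
RM7 starts before RM5 ends → RM5 and RM7 overlap.
Overlapping pairs: RM3 & RM4, RM3 & RM6, RM4 & RM5, RM5 & RM7 — 4 in total.

4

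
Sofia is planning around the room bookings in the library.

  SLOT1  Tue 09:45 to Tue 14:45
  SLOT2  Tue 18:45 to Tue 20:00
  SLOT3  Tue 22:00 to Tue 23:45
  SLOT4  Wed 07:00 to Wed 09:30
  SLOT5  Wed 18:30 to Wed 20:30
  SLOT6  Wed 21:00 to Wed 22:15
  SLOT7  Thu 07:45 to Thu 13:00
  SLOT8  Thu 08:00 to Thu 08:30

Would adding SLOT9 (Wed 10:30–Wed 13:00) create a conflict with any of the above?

SLOT1: ends Tue 14:45 at or before SLOT9 starts Wed 10:30 → clear.
SLOT2: ends Tue 20:00 at or before SLOT9 starts Wed 10:30 → clear.
SLOT3: ends Tue 23:45 at or before SLOT9 starts Wed 10:30 → clear.
SLOT4: ends Wed 09:30 at or before SLOT9 starts Wed 10:30 → clear.
SLOT5: starts Wed 18:30 at or after SLOT9 ends Wed 13:00 → clear.
SLOT6: starts Wed 21:00 at or after SLOT9 ends Wed 13:00 → clear.
SLOT7: starts Thu 07:45 at or after SLOT9 ends Wed 13:00 → clear.
SLOT8: starts Thu 08:00 at or after SLOT9 ends Wed 13:00 → clear.

No — it doesn't clash with anything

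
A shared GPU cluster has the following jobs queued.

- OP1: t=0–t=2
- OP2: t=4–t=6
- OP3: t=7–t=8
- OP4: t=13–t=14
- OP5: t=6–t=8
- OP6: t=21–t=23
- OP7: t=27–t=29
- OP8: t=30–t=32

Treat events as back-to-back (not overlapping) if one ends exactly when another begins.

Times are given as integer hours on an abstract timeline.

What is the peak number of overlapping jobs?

2

Sort all start/end points and keep a running count:
t=0 start OP1 → 1
t=2 end OP1 → 0
t=4 start OP2 → 1
t=6 end OP2 → 0
t=6 start OP5 → 1
t=7 start OP3 → 2
t=8 end OP3 → 1
t=8 end OP5 → 0
t=13 start OP4 → 1
t=14 end OP4 → 0
t=21 start OP6 → 1
t=23 end OP6 → 0
t=27 start OP7 → 1
t=29 end OP7 → 0
t=30 start OP8 → 1
t=32 end OP8 → 0
Peak is 2, at t=7 (OP3, OP5).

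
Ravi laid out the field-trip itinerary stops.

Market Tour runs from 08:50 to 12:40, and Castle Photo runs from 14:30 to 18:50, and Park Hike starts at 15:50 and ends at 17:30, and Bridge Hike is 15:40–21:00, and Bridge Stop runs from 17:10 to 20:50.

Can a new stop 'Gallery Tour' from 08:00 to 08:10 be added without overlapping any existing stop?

Yes — the slot is free

Market Tour: starts 08:50 at or after Gallery Tour ends 08:10 → clear.
Castle Photo: starts 14:30 at or after Gallery Tour ends 08:10 → clear.
Bridge Hike: starts 15:40 at or after Gallery Tour ends 08:10 → clear.
Park Hike: starts 15:50 at or after Gallery Tour ends 08:10 → clear.
Bridge Stop: starts 17:10 at or after Gallery Tour ends 08:10 → clear.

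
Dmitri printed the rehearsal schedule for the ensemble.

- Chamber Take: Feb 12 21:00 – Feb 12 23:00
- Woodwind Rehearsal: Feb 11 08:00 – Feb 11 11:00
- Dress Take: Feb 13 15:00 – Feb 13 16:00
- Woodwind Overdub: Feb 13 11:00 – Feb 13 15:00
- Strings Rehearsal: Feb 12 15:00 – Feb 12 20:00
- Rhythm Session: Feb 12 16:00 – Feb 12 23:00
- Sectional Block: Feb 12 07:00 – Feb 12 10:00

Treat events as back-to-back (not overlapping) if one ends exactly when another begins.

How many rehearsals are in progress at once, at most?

2

Sweep the timeline, counting +1 at each start and −1 at each end (ends before starts at a tie):
Feb 11 08:00 start Woodwind Rehearsal → 1
Feb 11 11:00 end Woodwind Rehearsal → 0
Feb 12 07:00 start Sectional Block → 1
Feb 12 10:00 end Sectional Block → 0
Feb 12 15:00 start Strings Rehearsal → 1
Feb 12 16:00 start Rhythm Session → 2
Feb 12 20:00 end Strings Rehearsal → 1
Feb 12 21:00 start Chamber Take → 2
Feb 12 23:00 end Chamber Take → 1
Feb 12 23:00 end Rhythm Session → 0
Feb 13 11:00 start Woodwind Overdub → 1
Feb 13 15:00 end Woodwind Overdub → 0
Feb 13 15:00 start Dress Take → 1
Feb 13 16:00 end Dress Take → 0
Peak is 2, at Feb 12 16:00 (Rhythm Session, Strings Rehearsal).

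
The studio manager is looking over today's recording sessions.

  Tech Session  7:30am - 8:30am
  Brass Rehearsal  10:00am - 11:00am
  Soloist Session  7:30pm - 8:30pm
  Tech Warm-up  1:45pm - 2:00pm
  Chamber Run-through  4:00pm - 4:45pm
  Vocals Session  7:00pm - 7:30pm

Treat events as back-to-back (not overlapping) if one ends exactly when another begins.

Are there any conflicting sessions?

Sorted by start: Tech Session, Brass Rehearsal, Tech Warm-up, Chamber Run-through, Vocals Session, Soloist Session.
Brass Rehearsal starts after Tech Session ends — done with Tech Session.
Tech Warm-up starts after Brass Rehearsal ends — done with Brass Rehearsal.
Chamber Run-through starts after Tech Warm-up ends — done with Tech Warm-up.
Vocals Session starts after Chamber Run-through ends — done with Chamber Run-through.
Soloist Session starts exactly when Vocals Session ends (back-to-back, no overlap).
Every pair is clear; the schedule has no overlaps.

No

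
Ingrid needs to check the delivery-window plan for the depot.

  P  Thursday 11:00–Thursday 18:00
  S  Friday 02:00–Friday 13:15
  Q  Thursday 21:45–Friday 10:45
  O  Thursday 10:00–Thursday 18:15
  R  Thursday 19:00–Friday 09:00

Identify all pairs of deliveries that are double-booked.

Sorted by start: O, P, R, Q, S.
P starts before O ends → O and P overlap.
R starts after O ends; O is clear from here.
R starts after P ends; P is clear from here.
Q starts before R ends → R and Q overlap.
S starts before R ends → R and S overlap.
S starts before Q ends → Q and S overlap.

O & P, Q & R, Q & S, R & S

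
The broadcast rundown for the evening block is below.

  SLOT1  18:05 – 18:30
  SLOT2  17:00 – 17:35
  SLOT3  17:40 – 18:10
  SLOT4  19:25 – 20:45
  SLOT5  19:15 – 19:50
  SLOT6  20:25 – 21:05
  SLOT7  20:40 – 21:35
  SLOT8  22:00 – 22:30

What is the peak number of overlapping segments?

Sort all start/end points and keep a running count:
17:00 start SLOT2 → 1
17:35 end SLOT2 → 0
17:40 start SLOT3 → 1
18:05 start SLOT1 → 2
18:10 end SLOT3 → 1
18:30 end SLOT1 → 0
19:15 start SLOT5 → 1
19:25 start SLOT4 → 2
19:50 end SLOT5 → 1
20:25 start SLOT6 → 2
20:40 start SLOT7 → 3
20:45 end SLOT4 → 2
21:05 end SLOT6 → 1
21:35 end SLOT7 → 0
22:00 start SLOT8 → 1
22:30 end SLOT8 → 0
Peak is 3, at 20:40 (SLOT4, SLOT6, SLOT7).

3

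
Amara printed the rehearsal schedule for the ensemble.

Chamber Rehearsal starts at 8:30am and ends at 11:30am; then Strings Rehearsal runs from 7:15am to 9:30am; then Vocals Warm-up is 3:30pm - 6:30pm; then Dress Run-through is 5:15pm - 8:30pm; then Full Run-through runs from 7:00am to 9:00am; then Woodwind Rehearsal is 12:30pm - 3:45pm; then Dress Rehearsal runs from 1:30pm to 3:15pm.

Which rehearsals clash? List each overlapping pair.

Sorted by start: Full Run-through, Strings Rehearsal, Chamber Rehearsal, Woodwind Rehearsal, Dress Rehearsal, Vocals Warm-up, Dress Run-through.
Strings Rehearsal starts before Full Run-through ends → Full Run-through and Strings Rehearsal overlap.
Chamber Rehearsal starts before Full Run-through ends → Full Run-through and Chamber Rehearsal overlap.
Woodwind Rehearsal starts after Full Run-through ends; Full Run-through is clear from here.
Chamber Rehearsal starts before Strings Rehearsal ends → Strings Rehearsal and Chamber Rehearsal overlap.
Woodwind Rehearsal starts after Strings Rehearsal ends; Strings Rehearsal is clear from here.
Woodwind Rehearsal starts after Chamber Rehearsal ends; Chamber Rehearsal is clear from here.
Dress Rehearsal starts before Woodwind Rehearsal ends → Woodwind Rehearsal and Dress Rehearsal overlap.
Vocals Warm-up starts before Woodwind Rehearsal ends → Woodwind Rehearsal and Vocals Warm-up overlap.
Dress Run-through starts after Woodwind Rehearsal ends.
Vocals Warm-up starts after Dress Rehearsal ends; Dress Rehearsal is clear from here.
Dress Run-through starts before Vocals Warm-up ends → Vocals Warm-up and Dress Run-through overlap.

Chamber Rehearsal & Full Run-through, Chamber Rehearsal & Strings Rehearsal, Dress Rehearsal & Woodwind Rehearsal, Dress Run-through & Vocals Warm-up, Full Run-through & Strings Rehearsal, Vocals Warm-up & Woodwind Rehearsal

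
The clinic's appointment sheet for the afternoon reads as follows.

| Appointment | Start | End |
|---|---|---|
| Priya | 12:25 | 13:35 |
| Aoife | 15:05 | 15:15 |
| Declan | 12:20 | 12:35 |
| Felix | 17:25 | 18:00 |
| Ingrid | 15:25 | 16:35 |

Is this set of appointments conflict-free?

No

Sorted by start: Declan, Priya, Aoife, Ingrid, Felix.
Priya starts before Declan ends → Declan and Priya overlap.
That's a conflict, so the schedule is not conflict-free.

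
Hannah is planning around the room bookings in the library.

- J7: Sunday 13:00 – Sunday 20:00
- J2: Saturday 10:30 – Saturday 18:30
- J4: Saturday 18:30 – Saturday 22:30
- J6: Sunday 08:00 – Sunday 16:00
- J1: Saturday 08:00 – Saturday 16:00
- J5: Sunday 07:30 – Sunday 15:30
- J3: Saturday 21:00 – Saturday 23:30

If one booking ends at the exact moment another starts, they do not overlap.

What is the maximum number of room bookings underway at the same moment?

3

Sweep the timeline, counting +1 at each start and −1 at each end (ends before starts at a tie):
Saturday 08:00 start J1 → 1
Saturday 10:30 start J2 → 2
Saturday 16:00 end J1 → 1
Saturday 18:30 end J2 → 0
Saturday 18:30 start J4 → 1
Saturday 21:00 start J3 → 2
Saturday 22:30 end J4 → 1
Saturday 23:30 end J3 → 0
Sunday 07:30 start J5 → 1
Sunday 08:00 start J6 → 2
Sunday 13:00 start J7 → 3
Sunday 15:30 end J5 → 2
Sunday 16:00 end J6 → 1
Sunday 20:00 end J7 → 0
Peak is 3, at Sunday 13:00 (J5, J6, J7).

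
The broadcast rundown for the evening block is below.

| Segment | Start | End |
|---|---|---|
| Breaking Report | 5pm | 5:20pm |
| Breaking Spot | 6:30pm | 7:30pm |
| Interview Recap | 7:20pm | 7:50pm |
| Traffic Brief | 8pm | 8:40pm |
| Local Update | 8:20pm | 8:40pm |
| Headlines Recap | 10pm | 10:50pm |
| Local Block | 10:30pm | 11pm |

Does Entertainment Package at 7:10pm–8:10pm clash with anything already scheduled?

Breaking Report: ends 5:20pm at or before Entertainment Package starts 7:10pm → clear.
Breaking Spot: starts 6:30pm before Entertainment Package ends 8:10pm, and ends 7:30pm after Entertainment Package starts 7:10pm → overlap.
Interview Recap: starts 7:20pm before Entertainment Package ends 8:10pm, and ends 7:50pm after Entertainment Package starts 7:10pm → overlap.
Traffic Brief: starts 8pm before Entertainment Package ends 8:10pm, and ends 8:40pm after Entertainment Package starts 7:10pm → overlap.
Local Update: starts 8:20pm at or after Entertainment Package ends 8:10pm → clear.
Headlines Recap: starts 10pm at or after Entertainment Package ends 8:10pm → clear.
Local Block: starts 10:30pm at or after Entertainment Package ends 8:10pm → clear.
Entertainment Package overlaps Breaking Spot, Interview Recap, Traffic Brief.

Yes — it overlaps Breaking Spot, Interview Recap, Traffic Brief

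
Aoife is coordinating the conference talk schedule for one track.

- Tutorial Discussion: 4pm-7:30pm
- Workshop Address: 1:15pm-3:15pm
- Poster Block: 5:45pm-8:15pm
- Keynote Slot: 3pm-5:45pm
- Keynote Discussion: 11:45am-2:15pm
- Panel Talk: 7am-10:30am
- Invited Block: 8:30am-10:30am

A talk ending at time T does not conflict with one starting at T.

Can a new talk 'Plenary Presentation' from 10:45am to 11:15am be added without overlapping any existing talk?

Panel Talk: ends 10:30am at or before Plenary Presentation starts 10:45am → clear.
Invited Block: ends 10:30am at or before Plenary Presentation starts 10:45am → clear.
Keynote Discussion: starts 11:45am at or after Plenary Presentation ends 11:15am → clear.
Workshop Address: starts 1:15pm at or after Plenary Presentation ends 11:15am → clear.
Keynote Slot: starts 3pm at or after Plenary Presentation ends 11:15am → clear.
Tutorial Discussion: starts 4pm at or after Plenary Presentation ends 11:15am → clear.
Poster Block: starts 5:45pm at or after Plenary Presentation ends 11:15am → clear.

Yes — the slot is free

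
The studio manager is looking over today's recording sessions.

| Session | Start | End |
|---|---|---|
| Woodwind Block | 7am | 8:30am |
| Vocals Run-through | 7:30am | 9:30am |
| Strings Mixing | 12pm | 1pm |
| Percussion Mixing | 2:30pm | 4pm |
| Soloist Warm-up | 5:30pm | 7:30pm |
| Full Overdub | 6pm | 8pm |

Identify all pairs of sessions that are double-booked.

Full Overdub & Soloist Warm-up, Vocals Run-through & Woodwind Block

Two intervals overlap when each starts before the other ends.
Sorted by start: Woodwind Block, Vocals Run-through, Strings Mixing, Percussion Mixing, Soloist Warm-up, Full Overdub.
Vocals Run-through starts before Woodwind Block ends → Woodwind Block and Vocals Run-through overlap.
Strings Mixing starts after Woodwind Block ends, so Woodwind Block has no further overlaps.
Strings Mixing starts after Vocals Run-through ends, so Vocals Run-through has no further overlaps.
Percussion Mixing starts after Strings Mixing ends, so Strings Mixing has no further overlaps.
Soloist Warm-up starts after Percussion Mixing ends, so Percussion Mixing has no further overlaps.
Full Overdub starts before Soloist Warm-up ends → Soloist Warm-up and Full Overdub overlap.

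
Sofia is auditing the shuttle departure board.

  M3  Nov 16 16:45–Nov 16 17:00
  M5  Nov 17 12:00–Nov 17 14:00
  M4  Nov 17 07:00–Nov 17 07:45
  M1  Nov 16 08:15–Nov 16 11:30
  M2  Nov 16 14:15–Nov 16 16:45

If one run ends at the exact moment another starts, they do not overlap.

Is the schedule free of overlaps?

Yes

Check each pair: they overlap iff neither finishes before the other starts.
Sorted by start: M1, M2, M3, M4, M5.
M2 starts after M1 ends, so nothing later overlaps M1 either.
M3 starts exactly when M2 ends (back-to-back, no overlap), so nothing later overlaps M2 either.
M4 starts after M3 ends, so nothing later overlaps M3 either.
M5 starts after M4 ends.
Every pair is clear; the schedule has no overlaps.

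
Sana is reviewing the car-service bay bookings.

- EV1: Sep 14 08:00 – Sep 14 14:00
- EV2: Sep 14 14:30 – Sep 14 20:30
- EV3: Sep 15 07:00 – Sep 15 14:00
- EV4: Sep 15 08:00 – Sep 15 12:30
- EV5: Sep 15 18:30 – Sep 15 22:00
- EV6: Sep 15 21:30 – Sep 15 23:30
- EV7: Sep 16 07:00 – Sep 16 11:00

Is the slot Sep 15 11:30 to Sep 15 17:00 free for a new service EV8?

EV1: ends Sep 14 14:00 at or before EV8 starts Sep 15 11:30 → clear.
EV2: ends Sep 14 20:30 at or before EV8 starts Sep 15 11:30 → clear.
EV3: starts Sep 15 07:00 before EV8 ends Sep 15 17:00, and ends Sep 15 14:00 after EV8 starts Sep 15 11:30 → overlap.
EV4: starts Sep 15 08:00 before EV8 ends Sep 15 17:00, and ends Sep 15 12:30 after EV8 starts Sep 15 11:30 → overlap.
EV5: starts Sep 15 18:30 at or after EV8 ends Sep 15 17:00 → clear.
EV6: starts Sep 15 21:30 at or after EV8 ends Sep 15 17:00 → clear.
EV7: starts Sep 16 07:00 at or after EV8 ends Sep 15 17:00 → clear.
EV8 overlaps EV3, EV4.

No — it overlaps EV3, EV4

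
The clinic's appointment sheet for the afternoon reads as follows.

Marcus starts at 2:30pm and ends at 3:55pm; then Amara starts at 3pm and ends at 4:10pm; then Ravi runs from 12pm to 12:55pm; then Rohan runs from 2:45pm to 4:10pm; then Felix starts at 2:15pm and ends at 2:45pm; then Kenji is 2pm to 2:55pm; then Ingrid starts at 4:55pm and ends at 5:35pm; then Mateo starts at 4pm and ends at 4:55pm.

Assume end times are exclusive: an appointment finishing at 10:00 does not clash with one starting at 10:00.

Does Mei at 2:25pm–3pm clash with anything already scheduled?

Yes — it overlaps Felix, Kenji, Marcus, Rohan

Ravi: ends 12:55pm at or before Mei starts 2:25pm → clear.
Kenji: starts 2pm before Mei ends 3pm, and ends 2:55pm after Mei starts 2:25pm → overlap.
Felix: starts 2:15pm before Mei ends 3pm, and ends 2:45pm after Mei starts 2:25pm → overlap.
Marcus: starts 2:30pm before Mei ends 3pm, and ends 3:55pm after Mei starts 2:25pm → overlap.
Rohan: starts 2:45pm before Mei ends 3pm, and ends 4:10pm after Mei starts 2:25pm → overlap.
Amara: starts 3pm at or after Mei ends 3pm → clear.
Mateo: starts 4pm at or after Mei ends 3pm → clear.
Ingrid: starts 4:55pm at or after Mei ends 3pm → clear.
Mei overlaps Rohan, Kenji, Marcus, Felix.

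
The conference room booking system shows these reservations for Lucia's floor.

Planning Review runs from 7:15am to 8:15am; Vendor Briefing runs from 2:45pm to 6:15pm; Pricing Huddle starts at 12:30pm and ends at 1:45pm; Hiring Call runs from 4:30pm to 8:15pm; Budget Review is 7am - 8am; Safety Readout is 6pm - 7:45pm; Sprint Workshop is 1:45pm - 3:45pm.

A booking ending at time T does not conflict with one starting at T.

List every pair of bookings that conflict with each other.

Sorted by start: Budget Review, Planning Review, Pricing Huddle, Sprint Workshop, Vendor Briefing, Hiring Call, Safety Readout.
Planning Review starts before Budget Review ends → Budget Review and Planning Review overlap.
Pricing Huddle starts after Budget Review ends — done with Budget Review.
Pricing Huddle starts after Planning Review ends — done with Planning Review.
Sprint Workshop starts exactly when Pricing Huddle ends (back-to-back, no overlap) — done with Pricing Huddle.
Vendor Briefing starts before Sprint Workshop ends → Sprint Workshop and Vendor Briefing overlap.
Hiring Call starts after Sprint Workshop ends — done with Sprint Workshop.
Hiring Call starts before Vendor Briefing ends → Vendor Briefing and Hiring Call overlap.
Safety Readout starts before Vendor Briefing ends → Vendor Briefing and Safety Readout overlap.
Safety Readout starts before Hiring Call ends → Hiring Call and Safety Readout overlap.

Budget Review & Planning Review, Hiring Call & Safety Readout, Hiring Call & Vendor Briefing, Safety Readout & Vendor Briefing, Sprint Workshop & Vendor Briefing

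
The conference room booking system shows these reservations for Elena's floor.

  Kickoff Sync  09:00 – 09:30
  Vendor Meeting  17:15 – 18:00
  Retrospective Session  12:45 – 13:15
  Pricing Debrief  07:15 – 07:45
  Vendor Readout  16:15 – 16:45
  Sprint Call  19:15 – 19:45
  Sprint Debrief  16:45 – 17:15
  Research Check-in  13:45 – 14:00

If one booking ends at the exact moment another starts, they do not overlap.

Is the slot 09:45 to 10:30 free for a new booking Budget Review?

Pricing Debrief: ends 07:45 at or before Budget Review starts 09:45 → clear.
Kickoff Sync: ends 09:30 at or before Budget Review starts 09:45 → clear.
Retrospective Session: starts 12:45 at or after Budget Review ends 10:30 → clear.
Research Check-in: starts 13:45 at or after Budget Review ends 10:30 → clear.
Vendor Readout: starts 16:15 at or after Budget Review ends 10:30 → clear.
Sprint Debrief: starts 16:45 at or after Budget Review ends 10:30 → clear.
Vendor Meeting: starts 17:15 at or after Budget Review ends 10:30 → clear.
Sprint Call: starts 19:15 at or after Budget Review ends 10:30 → clear.

Yes — the slot is free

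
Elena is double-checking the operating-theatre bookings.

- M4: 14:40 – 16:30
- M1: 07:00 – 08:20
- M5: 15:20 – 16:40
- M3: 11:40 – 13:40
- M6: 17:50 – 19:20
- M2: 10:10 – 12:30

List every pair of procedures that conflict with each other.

Two intervals overlap when each starts before the other ends.
Sorted by start: M1, M2, M3, M4, M5, M6.
M2 starts after M1 ends — done with M1.
M3 starts before M2 ends → M2 and M3 overlap.
M4 starts after M2 ends — done with M2.
M4 starts after M3 ends — done with M3.
M5 starts before M4 ends → M4 and M5 overlap.
M6 starts after M4 ends.
M6 starts after M5 ends.

M2 & M3, M4 & M5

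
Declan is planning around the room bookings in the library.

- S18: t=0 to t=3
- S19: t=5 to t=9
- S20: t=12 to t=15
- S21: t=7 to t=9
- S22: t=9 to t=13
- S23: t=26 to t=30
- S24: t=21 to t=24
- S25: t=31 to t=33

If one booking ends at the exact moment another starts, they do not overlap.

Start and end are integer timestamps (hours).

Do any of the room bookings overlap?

Yes

Two intervals overlap when each starts before the other ends.
Sorted by start: S18, S19, S21, S22, S20, S24, S23, S25.
S19 starts after S18 ends; S18 is clear from here.
S21 starts before S19 ends → S19 and S21 overlap.
That's a conflict, so the schedule is not conflict-free.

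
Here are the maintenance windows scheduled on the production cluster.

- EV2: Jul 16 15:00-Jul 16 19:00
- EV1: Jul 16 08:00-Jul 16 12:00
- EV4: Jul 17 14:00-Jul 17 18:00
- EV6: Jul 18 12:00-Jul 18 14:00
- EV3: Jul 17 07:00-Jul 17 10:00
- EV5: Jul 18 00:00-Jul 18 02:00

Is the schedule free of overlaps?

Yes

Sorted by start: EV1, EV2, EV3, EV4, EV5, EV6.
EV2 starts after EV1 ends, so EV1 has no further overlaps.
EV3 starts after EV2 ends, so EV2 has no further overlaps.
EV4 starts after EV3 ends, so EV3 has no further overlaps.
EV5 starts after EV4 ends, so EV4 has no further overlaps.
EV6 starts after EV5 ends.
Every pair is clear; the schedule has no overlaps.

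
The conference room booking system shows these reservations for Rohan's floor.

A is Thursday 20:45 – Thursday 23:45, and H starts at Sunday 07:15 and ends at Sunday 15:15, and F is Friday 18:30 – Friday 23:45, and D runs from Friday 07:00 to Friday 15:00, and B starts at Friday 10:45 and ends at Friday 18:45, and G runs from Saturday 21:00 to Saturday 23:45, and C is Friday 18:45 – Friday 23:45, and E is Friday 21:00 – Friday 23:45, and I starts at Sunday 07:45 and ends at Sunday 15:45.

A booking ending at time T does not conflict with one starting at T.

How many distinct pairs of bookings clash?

Two intervals overlap when each starts before the other ends.
Sorted by start: A, D, B, F, C, E, G, H, I.
D starts after A ends, so nothing later overlaps A either.
B starts before D ends → D and B overlap.
F starts after D ends, so nothing later overlaps D either.
F starts before B ends → B and F overlap.
C starts exactly when B ends (back-to-back, no overlap), so nothing later overlaps B either.
C starts before F ends → F and C overlap.
E starts before F ends → F and E overlap.
G starts after F ends, so nothing later overlaps F either.
E starts before C ends → C and E overlap.
G starts after C ends, so nothing later overlaps C either.
G starts after E ends, so nothing later overlaps E either.
H starts after G ends, so nothing later overlaps G either.
I starts before H ends → H and I overlap.
Overlapping pairs: B & D, B & F, C & E, C & F, E & F, H & I — 6 in total.

6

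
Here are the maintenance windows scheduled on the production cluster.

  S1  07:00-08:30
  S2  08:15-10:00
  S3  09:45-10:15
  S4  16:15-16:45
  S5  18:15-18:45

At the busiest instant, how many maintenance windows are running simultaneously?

2

Sort all start/end points and keep a running count:
07:00 start S1 → 1
08:15 start S2 → 2
08:30 end S1 → 1
09:45 start S3 → 2
10:00 end S2 → 1
10:15 end S3 → 0
16:15 start S4 → 1
16:45 end S4 → 0
18:15 start S5 → 1
18:45 end S5 → 0
Peak is 2, at 08:15 (S1, S2).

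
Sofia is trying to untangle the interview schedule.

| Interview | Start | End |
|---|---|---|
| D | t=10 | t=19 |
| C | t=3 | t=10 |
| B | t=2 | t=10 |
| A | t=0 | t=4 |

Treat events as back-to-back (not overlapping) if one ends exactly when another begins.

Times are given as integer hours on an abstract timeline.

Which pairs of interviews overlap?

Check each pair: they overlap iff neither finishes before the other starts.
Sorted by start: A, B, C, D.
B starts before A ends → A and B overlap.
C starts before A ends → A and C overlap.
D starts after A ends.
C starts before B ends → B and C overlap.
D starts exactly when B ends (back-to-back, no overlap).
D starts exactly when C ends (back-to-back, no overlap).

A & B, A & C, B & C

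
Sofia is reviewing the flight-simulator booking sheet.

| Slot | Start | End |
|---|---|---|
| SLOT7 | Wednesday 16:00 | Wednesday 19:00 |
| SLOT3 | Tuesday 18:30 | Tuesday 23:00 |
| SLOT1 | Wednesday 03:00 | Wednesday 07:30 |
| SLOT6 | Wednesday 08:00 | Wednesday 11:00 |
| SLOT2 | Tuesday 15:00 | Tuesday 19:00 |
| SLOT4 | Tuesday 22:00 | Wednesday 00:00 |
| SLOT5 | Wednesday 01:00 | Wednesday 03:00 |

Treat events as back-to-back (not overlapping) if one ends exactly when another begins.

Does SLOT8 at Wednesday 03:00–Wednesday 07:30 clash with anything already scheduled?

Yes — it overlaps SLOT1

SLOT2: ends Tuesday 19:00 at or before SLOT8 starts Wednesday 03:00 → clear.
SLOT3: ends Tuesday 23:00 at or before SLOT8 starts Wednesday 03:00 → clear.
SLOT4: ends Wednesday 00:00 at or before SLOT8 starts Wednesday 03:00 → clear.
SLOT5: ends Wednesday 03:00 at or before SLOT8 starts Wednesday 03:00 → clear.
SLOT1: starts Wednesday 03:00 before SLOT8 ends Wednesday 07:30, and ends Wednesday 07:30 after SLOT8 starts Wednesday 03:00 → overlap.
SLOT6: starts Wednesday 08:00 at or after SLOT8 ends Wednesday 07:30 → clear.
SLOT7: starts Wednesday 16:00 at or after SLOT8 ends Wednesday 07:30 → clear.
SLOT8 overlaps SLOT1.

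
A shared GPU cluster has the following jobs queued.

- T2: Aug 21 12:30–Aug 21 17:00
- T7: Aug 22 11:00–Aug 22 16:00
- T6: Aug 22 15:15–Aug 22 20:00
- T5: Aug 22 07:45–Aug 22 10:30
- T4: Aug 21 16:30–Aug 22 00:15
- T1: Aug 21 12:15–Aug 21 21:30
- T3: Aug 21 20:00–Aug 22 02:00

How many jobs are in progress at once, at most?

Sort all start/end points and keep a running count:
Aug 21 12:15 start T1 → 1
Aug 21 12:30 start T2 → 2
Aug 21 16:30 start T4 → 3
Aug 21 17:00 end T2 → 2
Aug 21 20:00 start T3 → 3
Aug 21 21:30 end T1 → 2
Aug 22 00:15 end T4 → 1
Aug 22 02:00 end T3 → 0
Aug 22 07:45 start T5 → 1
Aug 22 10:30 end T5 → 0
Aug 22 11:00 start T7 → 1
Aug 22 15:15 start T6 → 2
Aug 22 16:00 end T7 → 1
Aug 22 20:00 end T6 → 0
Peak is 3, at Aug 21 16:30 (T1, T2, T4).

3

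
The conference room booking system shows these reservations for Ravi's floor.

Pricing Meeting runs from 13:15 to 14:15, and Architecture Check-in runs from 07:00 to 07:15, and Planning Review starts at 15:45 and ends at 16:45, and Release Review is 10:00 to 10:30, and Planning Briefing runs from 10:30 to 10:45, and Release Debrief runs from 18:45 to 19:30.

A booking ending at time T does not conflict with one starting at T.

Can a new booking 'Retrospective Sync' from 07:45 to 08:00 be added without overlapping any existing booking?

Architecture Check-in: ends 07:15 at or before Retrospective Sync starts 07:45 → clear.
Release Review: starts 10:00 at or after Retrospective Sync ends 08:00 → clear.
Planning Briefing: starts 10:30 at or after Retrospective Sync ends 08:00 → clear.
Pricing Meeting: starts 13:15 at or after Retrospective Sync ends 08:00 → clear.
Planning Review: starts 15:45 at or after Retrospective Sync ends 08:00 → clear.
Release Debrief: starts 18:45 at or after Retrospective Sync ends 08:00 → clear.

Yes — the slot is free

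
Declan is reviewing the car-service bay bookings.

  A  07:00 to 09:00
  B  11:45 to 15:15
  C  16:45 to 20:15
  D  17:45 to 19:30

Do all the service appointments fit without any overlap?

No

Sorted by start: A, B, C, D.
B starts after A ends; A is clear from here.
C starts after B ends; B is clear from here.
D starts before C ends → C and D overlap.
That's a conflict, so the schedule is not conflict-free.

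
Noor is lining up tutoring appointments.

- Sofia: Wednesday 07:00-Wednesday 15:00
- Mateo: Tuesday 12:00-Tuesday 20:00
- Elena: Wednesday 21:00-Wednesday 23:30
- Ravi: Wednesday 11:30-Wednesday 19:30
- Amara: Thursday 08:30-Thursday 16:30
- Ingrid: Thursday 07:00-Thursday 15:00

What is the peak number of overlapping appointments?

Sweep the timeline, counting +1 at each start and −1 at each end (ends before starts at a tie):
Tuesday 12:00 start Mateo → 1
Tuesday 20:00 end Mateo → 0
Wednesday 07:00 start Sofia → 1
Wednesday 11:30 start Ravi → 2
Wednesday 15:00 end Sofia → 1
Wednesday 19:30 end Ravi → 0
Wednesday 21:00 start Elena → 1
Wednesday 23:30 end Elena → 0
Thursday 07:00 start Ingrid → 1
Thursday 08:30 start Amara → 2
Thursday 15:00 end Ingrid → 1
Thursday 16:30 end Amara → 0
Peak is 2, at Wednesday 11:30 (Ravi, Sofia).

2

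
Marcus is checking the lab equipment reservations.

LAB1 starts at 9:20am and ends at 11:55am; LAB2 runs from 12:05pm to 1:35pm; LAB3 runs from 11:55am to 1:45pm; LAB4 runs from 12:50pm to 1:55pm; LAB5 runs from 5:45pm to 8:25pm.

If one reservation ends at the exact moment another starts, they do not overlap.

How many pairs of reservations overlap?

Sorted by start: LAB1, LAB3, LAB2, LAB4, LAB5.
LAB3 starts exactly when LAB1 ends (back-to-back, no overlap), so LAB1 has no further overlaps.
LAB2 starts before LAB3 ends → LAB3 and LAB2 overlap.
LAB4 starts before LAB3 ends → LAB3 and LAB4 overlap.
LAB5 starts after LAB3 ends.
LAB4 starts before LAB2 ends → LAB2 and LAB4 overlap.
LAB5 starts after LAB2 ends.
LAB5 starts after LAB4 ends.
Overlapping pairs: LAB2 & LAB3, LAB2 & LAB4, LAB3 & LAB4 — 3 in total.

3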